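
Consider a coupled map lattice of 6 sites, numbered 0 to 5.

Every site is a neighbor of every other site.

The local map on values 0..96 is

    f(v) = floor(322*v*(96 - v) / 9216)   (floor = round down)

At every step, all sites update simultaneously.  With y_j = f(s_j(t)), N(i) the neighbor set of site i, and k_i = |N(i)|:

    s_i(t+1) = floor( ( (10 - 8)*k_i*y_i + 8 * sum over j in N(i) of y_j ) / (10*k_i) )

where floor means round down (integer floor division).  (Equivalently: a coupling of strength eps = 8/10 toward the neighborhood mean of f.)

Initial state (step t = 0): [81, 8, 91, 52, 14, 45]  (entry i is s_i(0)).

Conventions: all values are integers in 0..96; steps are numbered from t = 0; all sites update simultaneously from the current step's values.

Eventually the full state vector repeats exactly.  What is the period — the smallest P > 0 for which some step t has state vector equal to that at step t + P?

Answer: 4
Key observation: The state at step 2, [80, 80, 80, 80, 80, 80], reappears at step 6 — and no state repeats earlier — so the cycle the system enters has period 4.

Derivation:
t=0: [81, 8, 91, 52, 14, 45]
t=1: [46, 45, 45, 47, 46, 48]
t=2: [80, 80, 80, 80, 80, 80]
t=3: [44, 44, 44, 44, 44, 44]
t=4: [79, 79, 79, 79, 79, 79]
t=5: [46, 46, 46, 46, 46, 46]
t=6: [80, 80, 80, 80, 80, 80]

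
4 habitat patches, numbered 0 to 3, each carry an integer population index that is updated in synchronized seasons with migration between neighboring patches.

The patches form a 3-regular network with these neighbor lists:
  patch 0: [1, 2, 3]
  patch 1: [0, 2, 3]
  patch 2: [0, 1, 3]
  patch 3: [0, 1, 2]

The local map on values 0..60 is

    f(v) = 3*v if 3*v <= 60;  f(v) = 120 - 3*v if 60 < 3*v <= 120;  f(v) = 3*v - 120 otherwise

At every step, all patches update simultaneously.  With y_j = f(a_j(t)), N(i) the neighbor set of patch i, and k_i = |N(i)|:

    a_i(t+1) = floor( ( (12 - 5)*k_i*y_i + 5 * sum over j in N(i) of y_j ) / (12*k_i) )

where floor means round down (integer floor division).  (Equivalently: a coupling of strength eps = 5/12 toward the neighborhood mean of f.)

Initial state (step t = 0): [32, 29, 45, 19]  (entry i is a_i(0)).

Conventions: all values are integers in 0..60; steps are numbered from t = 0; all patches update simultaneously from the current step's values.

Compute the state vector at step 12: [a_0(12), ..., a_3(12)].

Answer: [24, 24, 25, 24]

Derivation:
t=0: [32, 29, 45, 19]
t=1: [28, 32, 24, 43]
t=2: [32, 26, 37, 20]
t=3: [29, 37, 22, 45]
t=4: [30, 19, 39, 22]
t=5: [33, 45, 21, 44]
t=6: [23, 21, 39, 19]
t=7: [46, 48, 24, 48]
t=8: [23, 26, 37, 26]
t=9: [42, 38, 24, 38]
t=10: [11, 11, 30, 11]
t=11: [32, 32, 31, 32]
t=12: [24, 24, 25, 24]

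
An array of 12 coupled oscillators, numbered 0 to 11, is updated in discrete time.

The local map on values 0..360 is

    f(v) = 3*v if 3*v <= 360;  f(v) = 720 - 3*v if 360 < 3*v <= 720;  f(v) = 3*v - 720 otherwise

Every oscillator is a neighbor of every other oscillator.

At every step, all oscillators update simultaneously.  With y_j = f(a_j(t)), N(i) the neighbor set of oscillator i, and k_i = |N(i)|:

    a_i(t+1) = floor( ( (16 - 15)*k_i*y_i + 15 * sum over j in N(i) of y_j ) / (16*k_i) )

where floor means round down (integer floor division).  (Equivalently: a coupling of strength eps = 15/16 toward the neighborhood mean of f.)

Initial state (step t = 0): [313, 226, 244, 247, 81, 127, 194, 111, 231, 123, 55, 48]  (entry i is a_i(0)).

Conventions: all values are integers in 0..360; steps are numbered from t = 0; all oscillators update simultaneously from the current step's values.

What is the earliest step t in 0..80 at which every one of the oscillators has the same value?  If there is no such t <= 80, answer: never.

Simulating step by step:
t=0: [313, 226, 244, 247, 81, 127, 194, 111, 231, 123, 55, 48]  (not all equal)
t=1: [168, 172, 173, 172, 167, 165, 170, 165, 172, 165, 169, 170]  (not all equal)
t=2: [212, 213, 213, 213, 212, 212, 213, 212, 213, 212, 213, 213]  (not all equal)
t=3: [82, 82, 82, 82, 82, 82, 82, 82, 82, 82, 82, 82]  (all equal)

Answer: 3
Key observation: Synchronization is absorbing here: once all oscillators are equal they stay equal, and step 3 is the first all-equal step.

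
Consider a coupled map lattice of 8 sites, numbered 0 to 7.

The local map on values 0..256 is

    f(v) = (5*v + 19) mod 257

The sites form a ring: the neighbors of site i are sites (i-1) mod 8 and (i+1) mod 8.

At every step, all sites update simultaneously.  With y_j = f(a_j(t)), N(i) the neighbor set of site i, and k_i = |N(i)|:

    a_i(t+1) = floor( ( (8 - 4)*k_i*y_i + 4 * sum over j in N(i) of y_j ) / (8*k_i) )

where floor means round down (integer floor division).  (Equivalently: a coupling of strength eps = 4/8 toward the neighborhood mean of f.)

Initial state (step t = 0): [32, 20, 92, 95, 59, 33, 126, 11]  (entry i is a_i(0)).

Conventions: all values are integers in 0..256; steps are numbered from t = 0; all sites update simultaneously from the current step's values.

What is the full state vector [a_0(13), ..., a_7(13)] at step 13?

Answer: [163, 177, 193, 165, 122, 180, 192, 148]

Derivation:
t=0: [32, 20, 92, 95, 59, 33, 126, 11]
t=1: [137, 159, 200, 188, 133, 140, 132, 115]
t=2: [125, 131, 181, 198, 183, 186, 153, 128]
t=3: [141, 150, 176, 198, 185, 133, 87, 108]
t=4: [180, 212, 187, 194, 188, 177, 152, 124]
t=5: [118, 108, 158, 201, 181, 115, 68, 101]
t=6: [61, 55, 93, 174, 159, 103, 73, 54]
t=7: [50, 92, 152, 126, 56, 52, 76, 64]
t=8: [82, 116, 93, 80, 60, 57, 97, 79]
t=9: [146, 142, 175, 153, 83, 100, 174, 183]
t=10: [212, 197, 118, 81, 93, 76, 101, 169]
t=11: [107, 153, 147, 164, 190, 130, 63, 61]
t=12: [40, 76, 140, 143, 154, 146, 94, 62]
t=13: [163, 177, 193, 165, 122, 180, 192, 148]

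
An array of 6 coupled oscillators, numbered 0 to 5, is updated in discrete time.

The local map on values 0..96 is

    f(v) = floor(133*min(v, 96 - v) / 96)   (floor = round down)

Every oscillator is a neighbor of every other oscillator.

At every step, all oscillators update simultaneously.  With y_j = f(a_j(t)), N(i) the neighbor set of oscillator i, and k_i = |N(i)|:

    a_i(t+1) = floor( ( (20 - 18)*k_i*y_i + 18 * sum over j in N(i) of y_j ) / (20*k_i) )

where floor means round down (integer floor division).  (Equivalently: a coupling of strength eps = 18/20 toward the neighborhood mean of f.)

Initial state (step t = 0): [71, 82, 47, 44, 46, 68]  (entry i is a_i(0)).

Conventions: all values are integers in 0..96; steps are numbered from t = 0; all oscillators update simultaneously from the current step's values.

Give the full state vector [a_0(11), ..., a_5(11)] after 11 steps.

Answer: [49, 49, 49, 49, 49, 49]

Derivation:
t=0: [71, 82, 47, 44, 46, 68]
t=1: [47, 48, 45, 45, 45, 47]
t=2: [63, 63, 63, 63, 63, 63]
t=3: [45, 45, 45, 45, 45, 45]
t=4: [62, 62, 62, 62, 62, 62]
t=5: [47, 47, 47, 47, 47, 47]
t=6: [65, 65, 65, 65, 65, 65]
t=7: [42, 42, 42, 42, 42, 42]
t=8: [58, 58, 58, 58, 58, 58]
t=9: [52, 52, 52, 52, 52, 52]
t=10: [60, 60, 60, 60, 60, 60]
t=11: [49, 49, 49, 49, 49, 49]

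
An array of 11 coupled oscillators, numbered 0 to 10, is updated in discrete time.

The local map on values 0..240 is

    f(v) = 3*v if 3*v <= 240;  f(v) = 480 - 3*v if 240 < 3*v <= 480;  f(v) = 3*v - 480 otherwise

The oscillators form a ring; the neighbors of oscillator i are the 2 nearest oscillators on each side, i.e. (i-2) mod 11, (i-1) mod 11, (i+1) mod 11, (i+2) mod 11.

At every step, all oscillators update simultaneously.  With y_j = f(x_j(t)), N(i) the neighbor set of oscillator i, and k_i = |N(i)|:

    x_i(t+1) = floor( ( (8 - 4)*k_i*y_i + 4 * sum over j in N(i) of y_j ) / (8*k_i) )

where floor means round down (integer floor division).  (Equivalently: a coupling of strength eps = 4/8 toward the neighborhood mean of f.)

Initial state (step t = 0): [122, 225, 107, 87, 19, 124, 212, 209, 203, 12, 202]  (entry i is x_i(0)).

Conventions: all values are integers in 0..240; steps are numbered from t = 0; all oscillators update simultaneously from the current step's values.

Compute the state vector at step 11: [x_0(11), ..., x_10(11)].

Answer: [178, 164, 122, 123, 102, 76, 34, 50, 76, 159, 192]

Derivation:
t=0: [122, 225, 107, 87, 19, 124, 212, 209, 203, 12, 202]
t=1: [121, 174, 152, 174, 108, 126, 133, 127, 122, 82, 122]
t=2: [110, 58, 56, 61, 109, 98, 99, 115, 123, 172, 120]
t=3: [137, 164, 166, 176, 166, 174, 164, 132, 114, 82, 118]
t=4: [83, 38, 27, 35, 24, 41, 41, 95, 126, 169, 119]
t=5: [158, 124, 105, 101, 90, 123, 123, 144, 109, 94, 120]
t=6: [76, 112, 145, 162, 175, 123, 120, 95, 136, 139, 118]
t=7: [161, 122, 75, 46, 57, 101, 112, 143, 99, 109, 126]
t=8: [75, 115, 165, 154, 171, 151, 144, 107, 147, 118, 107]
t=9: [166, 119, 58, 35, 30, 45, 56, 109, 81, 135, 145]
t=10: [61, 104, 129, 117, 117, 132, 160, 153, 173, 94, 79]
t=11: [178, 164, 122, 123, 102, 76, 34, 50, 76, 159, 192]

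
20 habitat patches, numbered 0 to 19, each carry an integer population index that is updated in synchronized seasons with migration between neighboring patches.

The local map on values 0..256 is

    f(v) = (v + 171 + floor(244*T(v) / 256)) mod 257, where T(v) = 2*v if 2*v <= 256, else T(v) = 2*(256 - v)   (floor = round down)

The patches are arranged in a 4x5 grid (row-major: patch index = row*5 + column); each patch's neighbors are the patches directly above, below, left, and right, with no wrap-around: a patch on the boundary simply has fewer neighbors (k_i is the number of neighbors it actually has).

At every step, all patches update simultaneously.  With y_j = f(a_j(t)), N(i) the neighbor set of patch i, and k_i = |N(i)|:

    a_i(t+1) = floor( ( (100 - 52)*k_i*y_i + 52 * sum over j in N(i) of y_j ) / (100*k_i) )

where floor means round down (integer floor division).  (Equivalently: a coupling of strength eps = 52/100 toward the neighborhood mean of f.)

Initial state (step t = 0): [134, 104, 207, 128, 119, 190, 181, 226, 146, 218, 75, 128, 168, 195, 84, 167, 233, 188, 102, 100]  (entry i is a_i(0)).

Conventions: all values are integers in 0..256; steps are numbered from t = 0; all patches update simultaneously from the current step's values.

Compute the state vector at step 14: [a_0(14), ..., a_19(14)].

Answer: [136, 192, 218, 222, 181, 190, 218, 217, 198, 137, 215, 213, 214, 218, 190, 212, 213, 214, 213, 217]

Derivation:
t=0: [134, 104, 207, 128, 119, 190, 181, 226, 146, 218, 75, 128, 168, 195, 84, 167, 233, 188, 102, 100]
t=1: [126, 185, 179, 53, 61, 177, 200, 187, 90, 127, 150, 118, 208, 189, 185, 203, 179, 223, 215, 193]
t=2: [134, 195, 207, 120, 68, 159, 230, 221, 156, 99, 128, 211, 221, 218, 196, 169, 231, 209, 213, 223]
t=3: [69, 182, 177, 59, 106, 42, 175, 175, 80, 155, 93, 180, 203, 180, 212, 176, 208, 205, 206, 207]
t=4: [125, 217, 213, 146, 129, 111, 214, 226, 144, 101, 177, 225, 226, 216, 179, 219, 222, 215, 218, 212]
t=5: [124, 173, 171, 49, 70, 194, 208, 176, 87, 148, 226, 205, 199, 183, 222, 212, 201, 203, 205, 215]
t=6: [130, 200, 212, 118, 73, 182, 223, 226, 150, 88, 207, 214, 224, 217, 174, 208, 216, 218, 218, 207]
t=7: [131, 181, 216, 182, 170, 190, 207, 174, 111, 146, 216, 206, 201, 183, 219, 211, 207, 203, 205, 219]
t=8: [133, 191, 223, 233, 183, 187, 222, 230, 208, 124, 212, 214, 223, 226, 175, 210, 214, 217, 217, 206]
t=9: [131, 182, 201, 203, 167, 186, 207, 198, 179, 128, 213, 205, 199, 206, 191, 209, 208, 204, 205, 219]
t=10: [134, 193, 222, 227, 184, 189, 220, 222, 203, 138, 214, 214, 219, 220, 186, 211, 214, 216, 213, 212]
t=11: [129, 182, 203, 207, 168, 185, 209, 202, 184, 128, 212, 206, 203, 209, 186, 208, 208, 206, 206, 214]
t=12: [135, 193, 220, 224, 182, 190, 219, 219, 200, 138, 215, 213, 216, 218, 189, 211, 213, 215, 213, 216]
t=13: [129, 182, 205, 209, 170, 184, 210, 205, 186, 128, 211, 206, 205, 210, 184, 208, 208, 207, 206, 212]
t=14: [136, 192, 218, 222, 181, 190, 218, 217, 198, 137, 215, 213, 214, 218, 190, 212, 213, 214, 213, 217]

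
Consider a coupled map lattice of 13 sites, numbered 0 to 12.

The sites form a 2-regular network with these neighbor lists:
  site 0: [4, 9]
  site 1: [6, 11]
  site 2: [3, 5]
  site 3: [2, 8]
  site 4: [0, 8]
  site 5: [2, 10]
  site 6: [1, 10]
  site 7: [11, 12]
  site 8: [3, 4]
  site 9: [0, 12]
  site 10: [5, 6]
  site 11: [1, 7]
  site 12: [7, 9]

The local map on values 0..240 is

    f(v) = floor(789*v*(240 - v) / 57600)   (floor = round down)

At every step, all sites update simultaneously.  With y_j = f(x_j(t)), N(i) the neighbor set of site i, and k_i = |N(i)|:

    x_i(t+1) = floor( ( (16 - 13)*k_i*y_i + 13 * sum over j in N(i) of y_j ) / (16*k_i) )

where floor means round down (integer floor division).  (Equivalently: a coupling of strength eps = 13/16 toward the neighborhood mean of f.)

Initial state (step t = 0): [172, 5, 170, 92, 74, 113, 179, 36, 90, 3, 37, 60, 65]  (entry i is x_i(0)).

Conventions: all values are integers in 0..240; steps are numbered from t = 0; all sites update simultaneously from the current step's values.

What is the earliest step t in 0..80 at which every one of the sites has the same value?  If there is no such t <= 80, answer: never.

Answer: 18
Key observation: Synchronization is absorbing here: once all sites are equal they stay equal, and step 18 is the first all-equal step.

Derivation:
t=0: [172, 5, 170, 92, 74, 113, 179, 36, 90, 3, 37, 60, 65]  (not all equal)
t=1: [101, 123, 185, 175, 171, 144, 75, 141, 178, 129, 159, 74, 73]  (not all equal)
t=2: [181, 173, 165, 146, 169, 163, 183, 171, 156, 182, 178, 189, 188]  (not all equal)
t=3: [152, 140, 177, 176, 162, 162, 152, 137, 176, 140, 155, 154, 148]  (not all equal)
t=4: [182, 183, 161, 153, 169, 167, 185, 185, 161, 185, 178, 189, 190]  (not all equal)
t=5: [150, 136, 174, 175, 159, 163, 145, 132, 173, 137, 152, 138, 137]  (not all equal)
t=6: [184, 190, 161, 157, 171, 170, 188, 192, 164, 189, 180, 193, 193]  (not all equal)
t=7: [145, 128, 171, 173, 156, 160, 137, 124, 169, 132, 147, 127, 128]  (not all equal)
t=8: [187, 194, 165, 161, 176, 174, 191, 196, 167, 192, 184, 196, 196]  (not all equal)
t=9: [139, 122, 166, 168, 151, 155, 130, 118, 164, 126, 142, 119, 121]  (not all equal)
t=10: [190, 196, 171, 168, 181, 179, 193, 197, 173, 194, 187, 197, 196]  (not all equal)
t=11: [133, 119, 157, 160, 144, 148, 126, 116, 155, 123, 136, 116, 118]  (not all equal)
t=12: [193, 196, 180, 178, 187, 185, 195, 197, 181, 195, 191, 197, 197]  (not all equal)
t=13: [126, 118, 145, 147, 135, 137, 122, 116, 143, 120, 129, 116, 117]  (not all equal)
t=14: [195, 197, 189, 188, 193, 192, 196, 197, 190, 196, 195, 197, 197]  (not all equal)
t=15: [120, 116, 129, 131, 124, 126, 118, 116, 128, 118, 121, 116, 116]  (not all equal)
t=16: [197, 197, 195, 195, 196, 196, 197, 197, 196, 197, 196, 197, 197]  (not all equal)
t=17: [116, 116, 119, 119, 117, 118, 116, 116, 118, 116, 117, 116, 116]  (not all equal)
t=18: [197, 197, 197, 197, 197, 197, 197, 197, 197, 197, 197, 197, 197]  (all equal)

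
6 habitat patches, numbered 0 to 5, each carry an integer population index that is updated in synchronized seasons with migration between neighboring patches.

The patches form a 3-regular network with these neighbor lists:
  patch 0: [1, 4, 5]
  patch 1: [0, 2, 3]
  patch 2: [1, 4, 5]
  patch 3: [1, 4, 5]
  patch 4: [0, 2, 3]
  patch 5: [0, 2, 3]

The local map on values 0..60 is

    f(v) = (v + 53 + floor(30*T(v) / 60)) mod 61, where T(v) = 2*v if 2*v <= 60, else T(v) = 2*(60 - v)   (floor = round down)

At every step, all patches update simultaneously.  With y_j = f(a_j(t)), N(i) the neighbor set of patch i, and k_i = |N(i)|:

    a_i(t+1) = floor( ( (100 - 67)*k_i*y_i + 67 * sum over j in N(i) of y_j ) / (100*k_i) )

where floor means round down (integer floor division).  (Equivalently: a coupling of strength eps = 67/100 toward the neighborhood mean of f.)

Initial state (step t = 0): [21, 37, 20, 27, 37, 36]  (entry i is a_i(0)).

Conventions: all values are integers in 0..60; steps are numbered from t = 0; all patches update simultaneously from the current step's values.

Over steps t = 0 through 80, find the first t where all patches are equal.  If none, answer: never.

Answer: 2
Key observation: Synchronization is absorbing here: once all patches are equal they stay equal, and step 2 is the first all-equal step.

Derivation:
t=0: [21, 37, 20, 27, 37, 36]  (not all equal)
t=1: [46, 42, 45, 50, 42, 42]  (not all equal)
t=2: [52, 52, 52, 52, 52, 52]  (all equal)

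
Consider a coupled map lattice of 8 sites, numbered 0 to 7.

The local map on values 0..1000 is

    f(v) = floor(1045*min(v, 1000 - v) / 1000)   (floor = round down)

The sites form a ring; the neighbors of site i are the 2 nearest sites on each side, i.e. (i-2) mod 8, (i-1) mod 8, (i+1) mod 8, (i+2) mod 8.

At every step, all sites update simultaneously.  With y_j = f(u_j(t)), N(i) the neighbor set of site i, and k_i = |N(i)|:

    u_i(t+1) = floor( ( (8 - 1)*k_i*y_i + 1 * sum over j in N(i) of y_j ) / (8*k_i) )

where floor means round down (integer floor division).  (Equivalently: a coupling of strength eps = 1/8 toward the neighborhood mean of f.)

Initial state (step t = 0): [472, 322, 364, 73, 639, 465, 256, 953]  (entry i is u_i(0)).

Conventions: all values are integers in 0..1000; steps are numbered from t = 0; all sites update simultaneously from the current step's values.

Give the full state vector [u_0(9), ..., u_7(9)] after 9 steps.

Simulating step by step:
t=0: [472, 322, 364, 73, 639, 465, 256, 953]
t=1: [463, 325, 372, 115, 367, 448, 277, 92]
t=2: [457, 330, 380, 154, 374, 437, 297, 133]
t=3: [454, 337, 390, 189, 382, 430, 316, 170]
t=4: [454, 347, 400, 222, 392, 427, 335, 205]
t=5: [456, 358, 411, 253, 403, 427, 354, 238]
t=6: [460, 371, 423, 283, 415, 430, 372, 269]
t=7: [466, 385, 436, 311, 428, 436, 390, 299]
t=8: [474, 401, 449, 338, 442, 444, 409, 327]
t=9: [484, 418, 464, 365, 456, 454, 428, 354]

Answer: [484, 418, 464, 365, 456, 454, 428, 354]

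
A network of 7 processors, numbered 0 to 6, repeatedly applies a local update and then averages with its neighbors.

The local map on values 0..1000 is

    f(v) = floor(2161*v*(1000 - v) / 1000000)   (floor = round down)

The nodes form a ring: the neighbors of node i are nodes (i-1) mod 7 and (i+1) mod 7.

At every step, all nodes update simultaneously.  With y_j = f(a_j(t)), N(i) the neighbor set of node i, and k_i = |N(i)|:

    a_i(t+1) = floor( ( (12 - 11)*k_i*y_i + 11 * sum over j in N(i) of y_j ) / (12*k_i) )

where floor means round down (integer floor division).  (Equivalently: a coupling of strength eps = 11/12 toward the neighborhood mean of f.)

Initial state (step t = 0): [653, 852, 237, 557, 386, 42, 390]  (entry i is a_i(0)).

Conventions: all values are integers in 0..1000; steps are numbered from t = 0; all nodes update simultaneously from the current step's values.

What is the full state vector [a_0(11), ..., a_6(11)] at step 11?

Simulating step by step:
t=0: [653, 852, 237, 557, 386, 42, 390]
t=1: [401, 425, 401, 457, 326, 477, 306]
t=2: [495, 519, 530, 499, 532, 472, 523]
t=3: [539, 539, 539, 538, 538, 538, 539]
t=4: [536, 536, 536, 536, 537, 536, 536]
t=5: [537, 537, 537, 537, 537, 537, 537]
t=6: [537, 537, 537, 537, 537, 537, 537]
t=7: [537, 537, 537, 537, 537, 537, 537]
t=8: [537, 537, 537, 537, 537, 537, 537]
t=9: [537, 537, 537, 537, 537, 537, 537]
t=10: [537, 537, 537, 537, 537, 537, 537]
t=11: [537, 537, 537, 537, 537, 537, 537]

Answer: [537, 537, 537, 537, 537, 537, 537]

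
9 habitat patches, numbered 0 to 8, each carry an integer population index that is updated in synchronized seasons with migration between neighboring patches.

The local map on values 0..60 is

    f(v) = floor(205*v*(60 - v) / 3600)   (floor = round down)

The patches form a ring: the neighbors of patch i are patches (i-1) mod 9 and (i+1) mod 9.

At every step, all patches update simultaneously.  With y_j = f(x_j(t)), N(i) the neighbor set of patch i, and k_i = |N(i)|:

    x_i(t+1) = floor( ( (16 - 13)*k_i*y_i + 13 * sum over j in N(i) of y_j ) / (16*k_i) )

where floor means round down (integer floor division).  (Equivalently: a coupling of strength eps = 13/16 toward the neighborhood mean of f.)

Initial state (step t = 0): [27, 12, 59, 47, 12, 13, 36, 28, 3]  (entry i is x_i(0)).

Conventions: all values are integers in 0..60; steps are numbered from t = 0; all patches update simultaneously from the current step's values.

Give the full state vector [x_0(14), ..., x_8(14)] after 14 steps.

Answer: [51, 51, 51, 51, 51, 51, 51, 51, 51]

Derivation:
t=0: [27, 12, 59, 47, 12, 13, 36, 28, 3]
t=1: [26, 27, 27, 20, 33, 39, 43, 33, 42]
t=2: [47, 50, 47, 49, 46, 45, 46, 43, 48]
t=3: [30, 32, 29, 34, 34, 36, 38, 35, 36]
t=4: [50, 51, 50, 50, 49, 48, 48, 48, 49]
t=5: [28, 27, 27, 28, 30, 31, 32, 31, 30]
t=6: [50, 50, 50, 50, 51, 51, 51, 51, 51]
t=7: [27, 28, 28, 27, 26, 26, 26, 26, 26]
t=8: [50, 50, 50, 50, 50, 50, 50, 50, 50]
t=9: [28, 28, 28, 28, 28, 28, 28, 28, 28]
t=10: [51, 51, 51, 51, 51, 51, 51, 51, 51]
t=11: [26, 26, 26, 26, 26, 26, 26, 26, 26]
t=12: [50, 50, 50, 50, 50, 50, 50, 50, 50]
t=13: [28, 28, 28, 28, 28, 28, 28, 28, 28]
t=14: [51, 51, 51, 51, 51, 51, 51, 51, 51]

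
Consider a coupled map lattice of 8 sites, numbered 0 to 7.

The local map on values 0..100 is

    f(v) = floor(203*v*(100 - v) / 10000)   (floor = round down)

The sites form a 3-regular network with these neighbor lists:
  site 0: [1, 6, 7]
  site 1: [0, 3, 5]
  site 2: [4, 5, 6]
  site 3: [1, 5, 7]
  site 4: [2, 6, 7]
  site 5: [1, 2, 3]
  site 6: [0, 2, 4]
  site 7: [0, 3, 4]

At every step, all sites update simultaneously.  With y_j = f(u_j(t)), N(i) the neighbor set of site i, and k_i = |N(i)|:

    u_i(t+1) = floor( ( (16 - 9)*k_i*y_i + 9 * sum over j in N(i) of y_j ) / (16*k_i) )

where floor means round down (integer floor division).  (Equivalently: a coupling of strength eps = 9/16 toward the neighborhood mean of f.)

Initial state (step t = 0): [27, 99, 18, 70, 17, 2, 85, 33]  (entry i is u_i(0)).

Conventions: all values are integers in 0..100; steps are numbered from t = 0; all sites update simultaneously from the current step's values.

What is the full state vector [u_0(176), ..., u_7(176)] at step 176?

Simulating step by step:
t=0: [27, 99, 18, 70, 17, 2, 85, 33]
t=1: [30, 16, 23, 27, 30, 15, 29, 39]
t=2: [40, 31, 35, 36, 41, 30, 40, 44]
t=3: [47, 44, 46, 45, 48, 43, 47, 48]
t=4: [50, 49, 49, 49, 50, 49, 50, 50]
t=5: [50, 50, 50, 50, 50, 50, 50, 50]
t=6: [50, 50, 50, 50, 50, 50, 50, 50]

Answer: [50, 50, 50, 50, 50, 50, 50, 50]
Key observation: The state at step 5, [50, 50, 50, 50, 50, 50, 50, 50], reappears at step 6: the system is in a cycle of period 1 from step 5 on.  Therefore the state at step 176 equals the state at step 5 + ((176 - 5) mod 1) = 5, which is [50, 50, 50, 50, 50, 50, 50, 50].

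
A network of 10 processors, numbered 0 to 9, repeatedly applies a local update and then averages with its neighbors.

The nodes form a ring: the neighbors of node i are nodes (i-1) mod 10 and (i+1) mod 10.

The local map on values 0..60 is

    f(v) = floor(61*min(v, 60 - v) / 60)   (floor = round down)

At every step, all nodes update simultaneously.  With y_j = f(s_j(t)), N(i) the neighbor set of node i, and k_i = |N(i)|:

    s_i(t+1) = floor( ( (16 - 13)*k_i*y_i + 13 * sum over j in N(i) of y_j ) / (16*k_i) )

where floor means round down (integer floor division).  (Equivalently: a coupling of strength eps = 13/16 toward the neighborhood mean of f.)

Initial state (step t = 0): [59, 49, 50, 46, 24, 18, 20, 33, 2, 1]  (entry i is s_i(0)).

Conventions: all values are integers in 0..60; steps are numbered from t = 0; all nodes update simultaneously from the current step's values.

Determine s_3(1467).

Simulating step by step:
t=0: [59, 49, 50, 46, 24, 18, 20, 33, 2, 1]
t=1: [5, 6, 12, 16, 17, 21, 22, 14, 11, 1]
t=2: [3, 8, 11, 14, 18, 19, 18, 16, 8, 6]
t=3: [6, 7, 11, 14, 16, 18, 17, 13, 10, 5]
t=4: [6, 8, 10, 13, 16, 16, 15, 13, 9, 7]
t=5: [7, 8, 10, 13, 14, 15, 14, 12, 9, 7]
t=6: [7, 8, 10, 12, 14, 14, 13, 11, 9, 7]
t=7: [7, 8, 10, 12, 13, 13, 12, 11, 9, 7]
t=8: [7, 8, 10, 11, 12, 12, 12, 10, 9, 7]
t=9: [7, 8, 9, 11, 11, 12, 11, 10, 8, 7]
t=10: [7, 8, 9, 10, 11, 11, 11, 9, 8, 7]
t=11: [7, 8, 9, 10, 10, 11, 10, 9, 8, 7]
t=12: [7, 8, 9, 9, 10, 10, 10, 9, 8, 7]
t=13: [7, 8, 8, 9, 9, 10, 9, 9, 8, 7]
t=14: [7, 7, 8, 8, 9, 9, 9, 8, 8, 7]
t=15: [7, 7, 7, 8, 8, 9, 8, 8, 7, 7]
t=16: [7, 7, 7, 7, 8, 8, 8, 7, 7, 7]
t=17: [7, 7, 7, 7, 7, 8, 7, 7, 7, 7]
t=18: [7, 7, 7, 7, 7, 7, 7, 7, 7, 7]
t=19: [7, 7, 7, 7, 7, 7, 7, 7, 7, 7]

Answer: s_3(1467) = 7
Key observation: The state at step 18, [7, 7, 7, 7, 7, 7, 7, 7, 7, 7], reappears at step 19: the system is in a cycle of period 1 from step 18 on.  Therefore the state at step 1467 equals the state at step 18 + ((1467 - 18) mod 1) = 18, which is [7, 7, 7, 7, 7, 7, 7, 7, 7, 7].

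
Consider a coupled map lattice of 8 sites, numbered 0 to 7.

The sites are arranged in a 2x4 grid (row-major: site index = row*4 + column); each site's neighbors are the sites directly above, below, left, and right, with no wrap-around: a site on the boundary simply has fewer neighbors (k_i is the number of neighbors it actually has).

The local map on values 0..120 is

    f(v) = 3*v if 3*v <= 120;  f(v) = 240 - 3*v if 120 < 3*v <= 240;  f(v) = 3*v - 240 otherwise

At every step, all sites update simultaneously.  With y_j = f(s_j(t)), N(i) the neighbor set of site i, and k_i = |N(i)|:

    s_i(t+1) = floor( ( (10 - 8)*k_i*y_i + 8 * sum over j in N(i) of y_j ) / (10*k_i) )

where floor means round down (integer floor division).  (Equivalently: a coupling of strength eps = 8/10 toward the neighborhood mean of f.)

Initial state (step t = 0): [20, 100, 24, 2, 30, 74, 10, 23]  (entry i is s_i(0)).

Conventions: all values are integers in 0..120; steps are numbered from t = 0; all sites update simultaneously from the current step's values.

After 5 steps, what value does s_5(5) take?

Answer: s_5(5) = 25

Derivation:
t=0: [20, 100, 24, 2, 30, 74, 10, 23]
t=1: [72, 52, 40, 57, 49, 51, 48, 28]
t=2: [75, 78, 90, 95, 63, 90, 96, 82]
t=3: [25, 21, 32, 23, 28, 34, 27, 38]
t=4: [73, 85, 76, 97, 87, 81, 99, 82]
t=5: [18, 12, 35, 17, 13, 25, 17, 44]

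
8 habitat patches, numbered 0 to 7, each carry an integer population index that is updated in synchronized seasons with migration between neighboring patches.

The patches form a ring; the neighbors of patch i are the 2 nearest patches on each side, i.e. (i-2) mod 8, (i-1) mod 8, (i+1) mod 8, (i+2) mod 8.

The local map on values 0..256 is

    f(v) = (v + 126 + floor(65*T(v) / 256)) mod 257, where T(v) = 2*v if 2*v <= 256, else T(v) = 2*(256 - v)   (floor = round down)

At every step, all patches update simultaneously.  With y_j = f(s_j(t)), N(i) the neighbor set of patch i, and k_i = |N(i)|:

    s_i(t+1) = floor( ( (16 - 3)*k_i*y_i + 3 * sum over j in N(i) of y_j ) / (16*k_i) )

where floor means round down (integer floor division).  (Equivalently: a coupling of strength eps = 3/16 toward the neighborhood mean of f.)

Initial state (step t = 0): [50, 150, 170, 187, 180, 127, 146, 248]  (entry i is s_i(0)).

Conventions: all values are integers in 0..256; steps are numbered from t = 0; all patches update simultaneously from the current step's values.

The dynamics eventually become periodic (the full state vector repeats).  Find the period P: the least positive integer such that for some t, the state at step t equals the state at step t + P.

Answer: 21
Key observation: The state at step 37, [124, 124, 124, 124, 124, 124, 124, 124], reappears at step 58 — and no state repeats earlier — so the cycle the system enters has period 21.

Derivation:
t=0: [50, 150, 170, 187, 180, 127, 146, 248]
t=1: [179, 81, 87, 88, 84, 66, 78, 117]
t=2: [95, 207, 27, 34, 226, 208, 225, 74]
t=3: [38, 109, 153, 166, 115, 111, 110, 207]
t=4: [159, 47, 75, 73, 44, 41, 44, 94]
t=5: [92, 185, 227, 229, 196, 181, 177, 38]
t=6: [27, 92, 103, 108, 95, 93, 87, 161]
t=7: [139, 19, 29, 27, 12, 12, 12, 71]
t=8: [87, 154, 162, 163, 146, 149, 144, 213]
t=9: [15, 72, 73, 77, 70, 73, 67, 93]
t=10: [153, 219, 231, 240, 231, 224, 213, 46]
t=11: [84, 109, 110, 115, 111, 113, 106, 176]
t=12: [213, 46, 44, 40, 35, 40, 42, 85]
t=13: [122, 192, 187, 186, 179, 188, 187, 237]
t=14: [60, 91, 89, 90, 87, 91, 90, 108]
t=15: [177, 16, 13, 3, 0, 6, 15, 36]
t=16: [99, 147, 140, 131, 128, 137, 144, 170]
t=17: [28, 68, 64, 63, 62, 66, 66, 77]
t=18: [179, 225, 219, 220, 219, 225, 222, 236]
t=19: [91, 108, 105, 107, 106, 109, 107, 112]
t=20: [10, 29, 26, 29, 28, 32, 29, 34]
t=21: [146, 167, 164, 169, 168, 173, 168, 174]
t=22: [72, 80, 78, 81, 81, 83, 80, 83]
t=23: [236, 245, 243, 247, 247, 250, 246, 249]
t=24: [115, 118, 118, 119, 120, 121, 119, 120]
t=25: [42, 46, 46, 48, 48, 50, 47, 48]
t=26: [190, 195, 195, 197, 197, 200, 196, 197]
t=27: [92, 94, 94, 95, 95, 96, 94, 94]
t=28: [7, 9, 10, 11, 11, 12, 10, 10]
t=29: [136, 139, 140, 141, 142, 143, 140, 140]
t=30: [65, 66, 67, 67, 67, 68, 67, 67]
t=31: [224, 225, 226, 226, 227, 227, 226, 226]
t=32: [109, 109, 109, 109, 110, 110, 109, 109]
t=33: [33, 33, 33, 33, 33, 33, 33, 33]
t=34: [175, 175, 175, 175, 175, 175, 175, 175]
t=35: [85, 85, 85, 85, 85, 85, 85, 85]
t=36: [254, 254, 254, 254, 254, 254, 254, 254]
t=37: [124, 124, 124, 124, 124, 124, 124, 124]
t=38: [55, 55, 55, 55, 55, 55, 55, 55]
t=39: [208, 208, 208, 208, 208, 208, 208, 208]
t=40: [101, 101, 101, 101, 101, 101, 101, 101]
t=41: [21, 21, 21, 21, 21, 21, 21, 21]
t=42: [157, 157, 157, 157, 157, 157, 157, 157]
t=43: [76, 76, 76, 76, 76, 76, 76, 76]
t=44: [240, 240, 240, 240, 240, 240, 240, 240]
t=45: [117, 117, 117, 117, 117, 117, 117, 117]
t=46: [45, 45, 45, 45, 45, 45, 45, 45]
t=47: [193, 193, 193, 193, 193, 193, 193, 193]
t=48: [93, 93, 93, 93, 93, 93, 93, 93]
t=49: [9, 9, 9, 9, 9, 9, 9, 9]
t=50: [139, 139, 139, 139, 139, 139, 139, 139]
t=51: [67, 67, 67, 67, 67, 67, 67, 67]
t=52: [227, 227, 227, 227, 227, 227, 227, 227]
t=53: [110, 110, 110, 110, 110, 110, 110, 110]
t=54: [34, 34, 34, 34, 34, 34, 34, 34]
t=55: [177, 177, 177, 177, 177, 177, 177, 177]
t=56: [86, 86, 86, 86, 86, 86, 86, 86]
t=57: [255, 255, 255, 255, 255, 255, 255, 255]
t=58: [124, 124, 124, 124, 124, 124, 124, 124]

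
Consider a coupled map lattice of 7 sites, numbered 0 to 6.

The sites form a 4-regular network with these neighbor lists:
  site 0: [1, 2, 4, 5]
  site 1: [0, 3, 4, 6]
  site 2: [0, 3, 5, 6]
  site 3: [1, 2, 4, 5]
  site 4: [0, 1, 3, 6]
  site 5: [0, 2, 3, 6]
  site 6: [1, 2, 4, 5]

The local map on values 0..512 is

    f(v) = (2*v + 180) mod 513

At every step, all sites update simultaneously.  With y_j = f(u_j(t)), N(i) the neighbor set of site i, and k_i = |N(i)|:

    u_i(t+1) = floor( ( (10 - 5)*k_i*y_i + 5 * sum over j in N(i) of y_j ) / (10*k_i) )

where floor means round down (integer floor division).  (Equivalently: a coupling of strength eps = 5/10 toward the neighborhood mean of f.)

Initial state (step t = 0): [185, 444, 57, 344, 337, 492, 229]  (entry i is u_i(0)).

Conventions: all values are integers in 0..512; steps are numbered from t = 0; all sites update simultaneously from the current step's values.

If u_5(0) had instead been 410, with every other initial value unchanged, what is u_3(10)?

Answer: u_3(10) = 155
Key observation: This trace re-runs the system from the modified initial state.

Derivation:
t=0: [185, 444, 57, 344, 337, 410, 229]
t=1: [164, 128, 272, 323, 240, 344, 208]
t=2: [397, 349, 262, 300, 241, 316, 185]
t=3: [356, 296, 228, 259, 215, 269, 144]
t=4: [275, 270, 216, 178, 209, 246, 319]
t=5: [177, 182, 137, 80, 136, 160, 221]
t=6: [190, 130, 348, 349, 288, 365, 234]
t=7: [203, 318, 299, 362, 244, 312, 247]
t=8: [163, 249, 247, 322, 193, 256, 207]
t=9: [322, 201, 215, 225, 159, 221, 110]
t=10: [252, 200, 165, 155, 361, 170, 296]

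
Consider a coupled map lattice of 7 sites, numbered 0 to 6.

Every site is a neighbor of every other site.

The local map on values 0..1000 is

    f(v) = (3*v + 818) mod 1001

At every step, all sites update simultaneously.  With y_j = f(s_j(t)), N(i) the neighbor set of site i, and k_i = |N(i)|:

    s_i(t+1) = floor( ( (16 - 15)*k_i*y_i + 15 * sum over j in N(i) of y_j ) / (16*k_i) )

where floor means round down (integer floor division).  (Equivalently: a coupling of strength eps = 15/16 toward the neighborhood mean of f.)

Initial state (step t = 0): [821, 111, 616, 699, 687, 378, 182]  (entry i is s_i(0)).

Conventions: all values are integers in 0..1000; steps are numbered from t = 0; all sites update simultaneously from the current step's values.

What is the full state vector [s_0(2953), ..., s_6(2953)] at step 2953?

Simulating step by step:
t=0: [821, 111, 616, 699, 687, 378, 182]
t=1: [629, 641, 593, 570, 573, 566, 621]
t=2: [604, 601, 614, 621, 620, 622, 606]
t=3: [656, 656, 653, 651, 651, 651, 655]
t=4: [775, 775, 775, 776, 776, 776, 775]
t=5: [141, 141, 141, 141, 141, 141, 141]
t=6: [240, 240, 240, 240, 240, 240, 240]
t=7: [537, 537, 537, 537, 537, 537, 537]
t=8: [427, 427, 427, 427, 427, 427, 427]
t=9: [97, 97, 97, 97, 97, 97, 97]
t=10: [108, 108, 108, 108, 108, 108, 108]
t=11: [141, 141, 141, 141, 141, 141, 141]

Answer: [537, 537, 537, 537, 537, 537, 537]
Key observation: The state at step 5, [141, 141, 141, 141, 141, 141, 141], reappears at step 11: the system is in a cycle of period 6 from step 5 on.  Therefore the state at step 2953 equals the state at step 5 + ((2953 - 5) mod 6) = 7, which is [537, 537, 537, 537, 537, 537, 537].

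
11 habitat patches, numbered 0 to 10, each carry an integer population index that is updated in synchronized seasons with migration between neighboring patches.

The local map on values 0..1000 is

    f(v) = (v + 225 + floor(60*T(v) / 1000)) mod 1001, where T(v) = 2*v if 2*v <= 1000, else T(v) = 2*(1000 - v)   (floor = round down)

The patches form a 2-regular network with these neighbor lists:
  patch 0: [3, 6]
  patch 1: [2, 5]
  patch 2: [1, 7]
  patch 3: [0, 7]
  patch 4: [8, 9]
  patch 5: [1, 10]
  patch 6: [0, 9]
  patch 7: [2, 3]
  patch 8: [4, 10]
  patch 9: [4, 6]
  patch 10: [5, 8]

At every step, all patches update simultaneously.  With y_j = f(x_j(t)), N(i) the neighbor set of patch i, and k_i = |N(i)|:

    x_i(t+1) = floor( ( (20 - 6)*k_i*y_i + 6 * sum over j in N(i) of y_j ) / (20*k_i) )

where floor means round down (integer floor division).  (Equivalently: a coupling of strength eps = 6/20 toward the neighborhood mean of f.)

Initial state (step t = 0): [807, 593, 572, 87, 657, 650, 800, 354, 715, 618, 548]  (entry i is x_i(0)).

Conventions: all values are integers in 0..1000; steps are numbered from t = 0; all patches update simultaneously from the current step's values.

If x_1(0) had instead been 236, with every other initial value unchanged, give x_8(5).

Simulating step by step:
t=0: [807, 236, 572, 87, 657, 650, 800, 354, 715, 618, 548]
t=1: [93, 607, 760, 326, 925, 839, 174, 610, 944, 767, 862]
t=2: [381, 629, 272, 594, 139, 204, 345, 707, 160, 99, 109]
t=3: [677, 775, 650, 849, 376, 503, 575, 886, 391, 383, 371]
t=4: [799, 273, 664, 223, 649, 650, 834, 237, 656, 681, 665]
t=5: [115, 647, 803, 412, 921, 860, 202, 553, 922, 809, 926]

Answer: x_8(5) = 922
Key observation: This trace re-runs the system from the modified initial state.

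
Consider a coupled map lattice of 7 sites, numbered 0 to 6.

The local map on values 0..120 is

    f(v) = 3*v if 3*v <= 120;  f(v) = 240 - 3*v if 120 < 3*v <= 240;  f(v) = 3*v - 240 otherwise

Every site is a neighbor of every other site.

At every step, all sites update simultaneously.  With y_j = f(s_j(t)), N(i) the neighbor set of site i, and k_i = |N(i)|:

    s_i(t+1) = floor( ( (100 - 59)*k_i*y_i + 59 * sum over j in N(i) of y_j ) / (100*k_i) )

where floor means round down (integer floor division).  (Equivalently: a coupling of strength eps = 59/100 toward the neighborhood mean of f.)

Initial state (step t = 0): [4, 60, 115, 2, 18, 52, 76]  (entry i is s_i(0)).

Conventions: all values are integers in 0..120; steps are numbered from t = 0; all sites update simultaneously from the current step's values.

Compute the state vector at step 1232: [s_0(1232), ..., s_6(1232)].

Simulating step by step:
t=0: [4, 60, 115, 2, 18, 52, 76]
t=1: [36, 51, 65, 34, 49, 58, 36]
t=2: [93, 87, 73, 91, 88, 80, 93]
t=3: [29, 23, 23, 27, 24, 17, 29]
t=4: [77, 72, 72, 75, 73, 66, 77]
t=5: [16, 21, 21, 18, 20, 27, 16]
t=6: [55, 60, 60, 57, 59, 66, 55]
t=7: [67, 62, 62, 65, 63, 56, 67]
t=8: [46, 51, 51, 48, 50, 57, 46]
t=9: [94, 89, 89, 92, 90, 83, 94]
t=10: [34, 29, 29, 32, 30, 23, 34]
t=11: [94, 89, 89, 92, 90, 83, 94]

Answer: [34, 29, 29, 32, 30, 23, 34]
Key observation: The state at step 9, [94, 89, 89, 92, 90, 83, 94], reappears at step 11: the system is in a cycle of period 2 from step 9 on.  Therefore the state at step 1232 equals the state at step 9 + ((1232 - 9) mod 2) = 10, which is [34, 29, 29, 32, 30, 23, 34].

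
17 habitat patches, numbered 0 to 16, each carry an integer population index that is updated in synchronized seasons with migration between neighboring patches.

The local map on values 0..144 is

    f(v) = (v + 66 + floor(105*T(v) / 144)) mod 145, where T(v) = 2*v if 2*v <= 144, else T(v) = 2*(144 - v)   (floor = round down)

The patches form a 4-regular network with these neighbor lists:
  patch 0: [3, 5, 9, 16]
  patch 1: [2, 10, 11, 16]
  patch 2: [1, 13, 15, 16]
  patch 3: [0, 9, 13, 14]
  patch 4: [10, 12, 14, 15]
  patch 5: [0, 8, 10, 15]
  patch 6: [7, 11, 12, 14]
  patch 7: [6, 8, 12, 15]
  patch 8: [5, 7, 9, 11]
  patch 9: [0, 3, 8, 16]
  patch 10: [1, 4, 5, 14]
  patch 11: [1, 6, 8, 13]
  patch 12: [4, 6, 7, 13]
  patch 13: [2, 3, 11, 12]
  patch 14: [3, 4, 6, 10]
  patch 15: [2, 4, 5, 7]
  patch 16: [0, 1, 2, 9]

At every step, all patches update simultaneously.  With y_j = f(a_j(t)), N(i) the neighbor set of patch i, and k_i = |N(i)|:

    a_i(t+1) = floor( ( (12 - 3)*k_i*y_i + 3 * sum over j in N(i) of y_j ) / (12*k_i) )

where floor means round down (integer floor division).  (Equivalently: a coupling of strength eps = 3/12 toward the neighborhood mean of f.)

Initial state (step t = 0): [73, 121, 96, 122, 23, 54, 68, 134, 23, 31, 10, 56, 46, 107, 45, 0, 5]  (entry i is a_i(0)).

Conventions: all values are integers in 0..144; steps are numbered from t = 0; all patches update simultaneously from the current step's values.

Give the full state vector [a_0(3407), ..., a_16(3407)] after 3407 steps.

Answer: [89, 89, 90, 89, 89, 89, 89, 90, 90, 89, 89, 90, 89, 89, 89, 89, 90]
Key observation: The state at step 8, [89, 89, 89, 90, 90, 89, 89, 89, 89, 89, 90, 89, 89, 89, 90, 89, 89], reappears at step 10: the system is in a cycle of period 2 from step 8 on.  Therefore the state at step 3407 equals the state at step 8 + ((3407 - 8) mod 2) = 9, which is [89, 89, 90, 89, 89, 89, 89, 90, 90, 89, 89, 90, 89, 89, 89, 89, 90].

Derivation:
t=0: [73, 121, 96, 122, 23, 54, 68, 134, 23, 31, 10, 56, 46, 107, 45, 0, 5]
t=1: [94, 75, 84, 78, 105, 63, 78, 71, 111, 129, 85, 66, 48, 76, 46, 70, 83]
t=2: [86, 94, 92, 89, 77, 78, 86, 90, 80, 75, 86, 85, 52, 91, 48, 91, 90]
t=3: [91, 87, 88, 87, 87, 94, 85, 86, 93, 94, 88, 91, 58, 86, 52, 89, 89]
t=4: [88, 90, 90, 87, 86, 87, 87, 89, 88, 87, 87, 89, 70, 89, 58, 89, 89]
t=5: [90, 89, 89, 89, 89, 90, 89, 90, 90, 90, 89, 90, 92, 90, 70, 90, 89]
t=6: [89, 89, 89, 90, 90, 89, 89, 89, 89, 89, 90, 89, 88, 89, 92, 89, 89]
t=7: [89, 89, 90, 89, 89, 89, 89, 90, 90, 89, 89, 90, 89, 89, 88, 89, 90]
t=8: [89, 89, 89, 90, 90, 89, 89, 89, 89, 89, 90, 89, 89, 89, 90, 89, 89]
t=9: [89, 89, 90, 89, 89, 89, 89, 90, 90, 89, 89, 90, 89, 89, 89, 89, 90]
t=10: [89, 89, 89, 90, 90, 89, 89, 89, 89, 89, 90, 89, 89, 89, 90, 89, 89]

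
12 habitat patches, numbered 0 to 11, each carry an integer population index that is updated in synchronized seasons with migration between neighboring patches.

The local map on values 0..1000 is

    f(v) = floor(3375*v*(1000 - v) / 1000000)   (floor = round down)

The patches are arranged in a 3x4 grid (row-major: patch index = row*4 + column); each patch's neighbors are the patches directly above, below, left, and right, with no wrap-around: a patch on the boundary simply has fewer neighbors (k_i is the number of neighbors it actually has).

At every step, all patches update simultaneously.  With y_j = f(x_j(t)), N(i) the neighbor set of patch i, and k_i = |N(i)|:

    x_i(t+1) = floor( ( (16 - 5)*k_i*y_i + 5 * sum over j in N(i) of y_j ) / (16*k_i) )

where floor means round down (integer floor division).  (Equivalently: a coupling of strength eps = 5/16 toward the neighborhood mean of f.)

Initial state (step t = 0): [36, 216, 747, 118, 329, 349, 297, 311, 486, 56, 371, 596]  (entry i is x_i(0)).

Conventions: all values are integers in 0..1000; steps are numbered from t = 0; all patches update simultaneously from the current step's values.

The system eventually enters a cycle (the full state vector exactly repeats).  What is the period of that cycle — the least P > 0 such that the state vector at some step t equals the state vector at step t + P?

Simulating step by step:
t=0: [36, 216, 747, 118, 329, 349, 297, 311, 486, 56, 371, 596]
t=1: [286, 550, 607, 453, 691, 698, 711, 691, 723, 371, 717, 794]
t=2: [716, 803, 799, 813, 711, 725, 704, 711, 699, 756, 681, 598]
t=3: [663, 564, 554, 545, 691, 661, 689, 687, 693, 647, 726, 780]
t=4: [760, 814, 821, 818, 727, 757, 730, 721, 726, 752, 677, 616]
t=5: [607, 530, 515, 528, 658, 619, 654, 670, 664, 643, 725, 769]
t=6: [803, 831, 833, 826, 766, 791, 763, 742, 756, 763, 684, 633]
t=7: [534, 487, 485, 507, 593, 562, 606, 639, 617, 618, 709, 753]
t=8: [835, 841, 838, 832, 816, 825, 799, 771, 799, 789, 710, 661]
t=9: [468, 456, 467, 488, 503, 495, 547, 593, 539, 565, 670, 721]
t=10: [840, 838, 839, 838, 842, 840, 828, 805, 837, 822, 756, 709]
t=11: [453, 456, 458, 468, 450, 458, 490, 533, 463, 498, 601, 658]
t=12: [836, 836, 837, 839, 835, 837, 839, 831, 839, 838, 810, 779]
t=13: [462, 461, 459, 458, 462, 459, 462, 480, 456, 464, 512, 554]
t=14: [838, 838, 837, 837, 837, 838, 838, 840, 837, 839, 841, 835]
t=15: [458, 458, 459, 458, 459, 457, 457, 455, 459, 455, 453, 460]
t=16: [837, 837, 837, 837, 837, 837, 836, 836, 837, 836, 836, 837]
t=17: [460, 460, 460, 460, 460, 460, 461, 461, 460, 461, 461, 460]
t=18: [838, 838, 838, 838, 838, 838, 838, 838, 838, 838, 838, 838]
t=19: [458, 458, 458, 458, 458, 458, 458, 458, 458, 458, 458, 458]
t=20: [837, 837, 837, 837, 837, 837, 837, 837, 837, 837, 837, 837]
t=21: [460, 460, 460, 460, 460, 460, 460, 460, 460, 460, 460, 460]
t=22: [838, 838, 838, 838, 838, 838, 838, 838, 838, 838, 838, 838]

Answer: 4
Key observation: The state at step 18, [838, 838, 838, 838, 838, 838, 838, 838, 838, 838, 838, 838], reappears at step 22 — and no state repeats earlier — so the cycle the system enters has period 4.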